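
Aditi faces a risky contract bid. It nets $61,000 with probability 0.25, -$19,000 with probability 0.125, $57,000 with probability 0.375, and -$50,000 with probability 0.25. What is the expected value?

EV = 0.25 × 61000 + 0.125 × (-19000) + 0.375 × 57000 + 0.25 × (-50000) = 15250 − 2375 + 21375 − 12500 = 21750

$21,750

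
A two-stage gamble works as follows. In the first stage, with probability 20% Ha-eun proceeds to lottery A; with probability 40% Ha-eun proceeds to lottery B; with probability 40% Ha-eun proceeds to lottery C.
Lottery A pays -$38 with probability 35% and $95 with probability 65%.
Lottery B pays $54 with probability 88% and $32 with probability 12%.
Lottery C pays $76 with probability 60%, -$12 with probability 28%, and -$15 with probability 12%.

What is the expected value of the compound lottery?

EV(A) = 0.35 × (-38) + 0.65 × 95 = -13.3 + 61.75 = 48.45
EV(B) = 0.88 × 54 + 0.12 × 32 = 47.52 + 3.84 = 51.36
EV(C) = 0.6 × 76 + 0.28 × (-12) + 0.12 × (-15) = 45.6 − 3.36 − 1.8 = 40.44
Overall = 0.2 × 48.45 + 0.4 × 51.36 + 0.4 × 40.44 = 9.69 + 20.544 + 16.176 = 46.41

$46.41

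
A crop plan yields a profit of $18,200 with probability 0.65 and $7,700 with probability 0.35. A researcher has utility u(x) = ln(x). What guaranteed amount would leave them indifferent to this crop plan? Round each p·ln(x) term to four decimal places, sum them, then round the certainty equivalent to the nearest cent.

$13,468.38

E[u] = 0.65·ln(18200) + 0.35·ln(7700) = 6.3760 + 3.1321 = 9.5081
CE = e^9.5081 ≈ 13468.38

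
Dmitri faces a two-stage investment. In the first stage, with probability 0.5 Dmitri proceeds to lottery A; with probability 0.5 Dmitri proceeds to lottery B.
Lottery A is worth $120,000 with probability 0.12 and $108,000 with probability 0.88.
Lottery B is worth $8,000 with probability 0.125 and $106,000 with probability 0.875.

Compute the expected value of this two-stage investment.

$101,595

EV(A) = 0.12 × 120000 + 0.88 × 108000 = 14400 + 95040 = 109440
EV(B) = 0.125 × 8000 + 0.875 × 106000 = 1000 + 92750 = 93750
Overall = 0.5 × 109440 + 0.5 × 93750 = 54720 + 46875 = 101595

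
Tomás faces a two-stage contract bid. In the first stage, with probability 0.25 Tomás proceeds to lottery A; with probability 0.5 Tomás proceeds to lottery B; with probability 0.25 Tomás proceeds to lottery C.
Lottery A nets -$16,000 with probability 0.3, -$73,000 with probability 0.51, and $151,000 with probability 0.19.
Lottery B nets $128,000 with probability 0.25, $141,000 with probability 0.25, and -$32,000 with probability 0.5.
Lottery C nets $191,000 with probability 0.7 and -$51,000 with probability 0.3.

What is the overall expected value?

EV(A) = 0.3 × (-16000) + 0.51 × (-73000) + 0.19 × 151000 = -4800 − 37230 + 28690 = -13340
EV(B) = 0.25 × 128000 + 0.25 × 141000 + 0.5 × (-32000) = 32000 + 35250 − 16000 = 51250
EV(C) = 0.7 × 191000 + 0.3 × (-51000) = 133700 − 15300 = 118400
Overall = 0.25 × (-13340) + 0.5 × 51250 + 0.25 × 118400 = -3335 + 25625 + 29600 = 51890

$51,890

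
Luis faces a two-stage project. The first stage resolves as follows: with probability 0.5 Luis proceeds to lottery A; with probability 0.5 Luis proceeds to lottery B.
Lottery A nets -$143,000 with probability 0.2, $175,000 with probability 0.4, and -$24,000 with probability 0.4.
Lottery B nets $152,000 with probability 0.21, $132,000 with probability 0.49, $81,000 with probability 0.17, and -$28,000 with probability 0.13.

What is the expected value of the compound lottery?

EV(A) = 0.2 × (-143000) + 0.4 × 175000 + 0.4 × (-24000) = -28600 + 70000 − 9600 = 31800
EV(B) = 0.21 × 152000 + 0.49 × 132000 + 0.17 × 81000 + 0.13 × (-28000) = 31920 + 64680 + 13770 − 3640 = 106730
Overall = 0.5 × 31800 + 0.5 × 106730 = 15900 + 53365 = 69265

$69,265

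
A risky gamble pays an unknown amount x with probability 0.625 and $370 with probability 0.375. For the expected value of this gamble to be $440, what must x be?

0.625·x + 0.375·370 = 440
0.625·x = 440 − 138.75 = 301.25
x = 301.25 / 0.625 = 482

x = $482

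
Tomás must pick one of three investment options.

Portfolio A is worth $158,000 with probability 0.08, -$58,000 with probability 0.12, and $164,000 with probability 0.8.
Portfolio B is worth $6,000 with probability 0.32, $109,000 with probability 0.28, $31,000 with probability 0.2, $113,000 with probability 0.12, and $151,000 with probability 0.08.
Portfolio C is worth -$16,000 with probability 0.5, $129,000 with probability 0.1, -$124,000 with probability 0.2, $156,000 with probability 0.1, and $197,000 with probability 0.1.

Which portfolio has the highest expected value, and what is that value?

Portfolio A = 0.08 × 158000 + 0.12 × (-58000) + 0.8 × 164000 = 12640 − 6960 + 131200 = 136880
Portfolio B = 0.32 × 6000 + 0.28 × 109000 + 0.2 × 31000 + 0.12 × 113000 + 0.08 × 151000 = 1920 + 30520 + 6200 + 13560 + 12080 = 64280
Portfolio C = 0.5 × (-16000) + 0.1 × 129000 + 0.2 × (-124000) + 0.1 × 156000 + 0.1 × 197000 = -8000 + 12900 − 24800 + 15600 + 19700 = 15400

Portfolio A ($136,880)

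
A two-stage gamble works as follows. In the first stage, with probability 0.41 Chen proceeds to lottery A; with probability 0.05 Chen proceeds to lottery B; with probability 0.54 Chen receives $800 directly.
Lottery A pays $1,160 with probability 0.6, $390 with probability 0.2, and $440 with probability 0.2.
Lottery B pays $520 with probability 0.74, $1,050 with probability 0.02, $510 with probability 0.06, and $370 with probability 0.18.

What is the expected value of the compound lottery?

$810.57

EV(A) = 0.6 × 1160 + 0.2 × 390 + 0.2 × 440 = 696 + 78 + 88 = 862
EV(B) = 0.74 × 520 + 0.02 × 1050 + 0.06 × 510 + 0.18 × 370 = 384.8 + 21 + 30.6 + 66.6 = 503
Branch C: 800 (certain)
Overall = 0.41 × 862 + 0.05 × 503 + 0.54 × 800 = 353.42 + 25.15 + 432 = 810.57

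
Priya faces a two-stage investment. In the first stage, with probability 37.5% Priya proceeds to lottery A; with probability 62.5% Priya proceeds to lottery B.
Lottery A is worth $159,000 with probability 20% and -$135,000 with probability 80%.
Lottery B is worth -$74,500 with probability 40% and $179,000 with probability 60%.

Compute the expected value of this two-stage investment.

$19,925

EV(A) = 0.2 × 159000 + 0.8 × (-135000) = 31800 − 108000 = -76200
EV(B) = 0.4 × (-74500) + 0.6 × 179000 = -29800 + 107400 = 77600
Overall = 0.375 × (-76200) + 0.625 × 77600 = -28575 + 48500 = 19925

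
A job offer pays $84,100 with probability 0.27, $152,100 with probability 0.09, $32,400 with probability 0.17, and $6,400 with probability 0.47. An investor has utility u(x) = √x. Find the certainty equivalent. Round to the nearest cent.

$32,978.56

E[u] = 0.27·√84100 + 0.09·√152100 + 0.17·√32400 + 0.47·√6400 = 0.27·290 + 0.09·390 + 0.17·180 + 0.47·80 = 181.6
CE = (181.6)² = 32978.56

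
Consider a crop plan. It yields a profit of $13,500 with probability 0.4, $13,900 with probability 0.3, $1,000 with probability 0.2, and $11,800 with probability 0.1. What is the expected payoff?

EV = 0.4 × 13500 + 0.3 × 13900 + 0.2 × 1000 + 0.1 × 11800 = 5400 + 4170 + 200 + 1180 = 10950

$10,950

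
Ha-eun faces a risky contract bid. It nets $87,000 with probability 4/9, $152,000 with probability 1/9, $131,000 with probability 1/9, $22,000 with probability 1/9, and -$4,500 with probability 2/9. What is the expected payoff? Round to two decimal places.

$71,555.56

EV = 4/9 × 87000 + 1/9 × 152000 + 1/9 × 131000 + 1/9 × 22000 + 2/9 × (-4500) = 38666.6667 + 16888.8889 + 14555.5556 + 2444.4444 − 1000 = 71555.5556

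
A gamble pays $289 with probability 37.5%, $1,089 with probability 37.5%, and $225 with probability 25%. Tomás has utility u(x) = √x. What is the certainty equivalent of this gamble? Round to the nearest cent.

E[u] = 0.375·√289 + 0.375·√1089 + 0.25·√225 = 0.375·17 + 0.375·33 + 0.25·15 = 22.5
CE = (22.5)² = 506.25

$506.25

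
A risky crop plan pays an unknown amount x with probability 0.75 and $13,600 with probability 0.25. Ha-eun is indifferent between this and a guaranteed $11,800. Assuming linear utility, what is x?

x = $11,200

0.75·x + 0.25·13600 = 11800
0.75·x = 11800 − 3400 = 8400
x = 8400 / 0.75 = 11200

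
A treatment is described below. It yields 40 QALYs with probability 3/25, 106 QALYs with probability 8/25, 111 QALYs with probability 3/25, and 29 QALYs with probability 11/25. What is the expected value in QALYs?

EV = 3/25 × 40 + 8/25 × 106 + 3/25 × 111 + 11/25 × 29 = 4.8 + 33.92 + 13.32 + 12.76 = 64.8

64.8 QALYs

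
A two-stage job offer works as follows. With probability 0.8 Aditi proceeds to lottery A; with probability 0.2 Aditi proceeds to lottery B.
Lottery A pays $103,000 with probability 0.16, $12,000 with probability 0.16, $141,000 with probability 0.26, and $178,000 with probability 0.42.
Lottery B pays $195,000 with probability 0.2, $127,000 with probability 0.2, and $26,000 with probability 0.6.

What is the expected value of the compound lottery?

$119,856

EV(A) = 0.16 × 103000 + 0.16 × 12000 + 0.26 × 141000 + 0.42 × 178000 = 16480 + 1920 + 36660 + 74760 = 129820
EV(B) = 0.2 × 195000 + 0.2 × 127000 + 0.6 × 26000 = 39000 + 25400 + 15600 = 80000
Overall = 0.8 × 129820 + 0.2 × 80000 = 103856 + 16000 = 119856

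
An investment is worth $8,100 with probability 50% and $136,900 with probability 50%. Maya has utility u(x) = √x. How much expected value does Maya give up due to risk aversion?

E[u] = 0.5·√8100 + 0.5·√136900 = 0.5·90 + 0.5·370 = 230
CE = (230)² = 52900
Risk premium = EV − CE = 72500 − 52900 = 19600

$19,600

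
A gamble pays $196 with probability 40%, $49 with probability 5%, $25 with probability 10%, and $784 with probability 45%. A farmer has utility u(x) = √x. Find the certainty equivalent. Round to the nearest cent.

E[u] = 0.4·√196 + 0.05·√49 + 0.1·√25 + 0.45·√784 = 0.4·14 + 0.05·7 + 0.1·5 + 0.45·28 = 19.05
CE = (19.05)² = 362.9025

$362.90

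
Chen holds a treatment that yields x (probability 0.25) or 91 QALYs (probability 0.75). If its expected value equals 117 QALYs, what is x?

x = 195 QALYs

0.25·x + 0.75·91 = 117
0.25·x = 117 − 68.25 = 48.75
x = 48.75 / 0.25 = 195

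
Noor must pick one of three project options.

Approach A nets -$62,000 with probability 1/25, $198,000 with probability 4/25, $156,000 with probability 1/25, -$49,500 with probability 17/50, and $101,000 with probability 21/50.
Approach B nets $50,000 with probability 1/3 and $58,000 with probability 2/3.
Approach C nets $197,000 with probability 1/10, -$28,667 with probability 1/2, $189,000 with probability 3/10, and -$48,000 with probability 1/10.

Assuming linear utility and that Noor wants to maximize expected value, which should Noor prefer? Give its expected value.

Approach A = 1/25 × (-62000) + 4/25 × 198000 + 1/25 × 156000 + 17/50 × (-49500) + 21/50 × 101000 = -2480 + 31680 + 6240 − 16830 + 42420 = 61030
Approach B = 1/3 × 50000 + 2/3 × 58000 = 16666.6667 + 38666.6667 = 55333.3333
Approach C = 1/10 × 197000 + 1/2 × (-28667) + 3/10 × 189000 + 1/10 × (-48000) = 19700 − 14333.5 + 56700 − 4800 = 57266.5

Approach A ($61,030)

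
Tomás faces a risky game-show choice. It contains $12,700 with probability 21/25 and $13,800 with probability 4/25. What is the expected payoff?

EV = 21/25 × 12700 + 4/25 × 13800 = 10668 + 2208 = 12876

$12,876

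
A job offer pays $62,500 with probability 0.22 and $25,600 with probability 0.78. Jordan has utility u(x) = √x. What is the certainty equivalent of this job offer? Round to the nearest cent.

$32,328.04

E[u] = 0.22·√62500 + 0.78·√25600 = 0.22·250 + 0.78·160 = 179.8
CE = (179.8)² = 32328.04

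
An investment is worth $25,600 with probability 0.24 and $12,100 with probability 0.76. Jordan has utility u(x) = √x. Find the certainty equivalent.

$14,884

E[u] = 0.24·√25600 + 0.76·√12100 = 0.24·160 + 0.76·110 = 122
CE = (122)² = 14884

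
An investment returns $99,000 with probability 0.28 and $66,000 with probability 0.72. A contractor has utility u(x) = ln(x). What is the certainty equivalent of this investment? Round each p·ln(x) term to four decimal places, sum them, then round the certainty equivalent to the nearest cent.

$73,931.92

E[u] = 0.28·ln(99000) + 0.72·ln(66000) = 3.2208 + 7.9901 = 11.2109
CE = e^11.2109 ≈ 73931.92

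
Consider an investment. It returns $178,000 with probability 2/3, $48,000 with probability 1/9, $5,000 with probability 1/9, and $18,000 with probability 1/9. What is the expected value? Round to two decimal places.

$126,555.56

EV = 2/3 × 178000 + 1/9 × 48000 + 1/9 × 5000 + 1/9 × 18000 = 118666.6667 + 5333.3333 + 555.5556 + 2000 = 126555.5556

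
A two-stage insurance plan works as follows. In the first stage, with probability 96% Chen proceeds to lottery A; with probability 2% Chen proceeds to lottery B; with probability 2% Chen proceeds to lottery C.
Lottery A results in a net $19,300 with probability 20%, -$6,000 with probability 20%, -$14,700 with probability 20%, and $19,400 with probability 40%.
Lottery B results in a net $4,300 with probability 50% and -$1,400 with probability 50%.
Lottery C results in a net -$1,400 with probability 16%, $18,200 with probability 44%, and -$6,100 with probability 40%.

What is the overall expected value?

$7,316.68

EV(A) = 0.2 × 19300 + 0.2 × (-6000) + 0.2 × (-14700) + 0.4 × 19400 = 3860 − 1200 − 2940 + 7760 = 7480
EV(B) = 0.5 × 4300 + 0.5 × (-1400) = 2150 − 700 = 1450
EV(C) = 0.16 × (-1400) + 0.44 × 18200 + 0.4 × (-6100) = -224 + 8008 − 2440 = 5344
Overall = 0.96 × 7480 + 0.02 × 1450 + 0.02 × 5344 = 7180.8 + 29 + 106.88 = 7316.68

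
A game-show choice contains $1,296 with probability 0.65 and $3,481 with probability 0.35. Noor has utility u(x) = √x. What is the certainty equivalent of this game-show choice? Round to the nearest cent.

E[u] = 0.65·√1296 + 0.35·√3481 = 0.65·36 + 0.35·59 = 44.05
CE = (44.05)² = 1940.4025

$1,940.40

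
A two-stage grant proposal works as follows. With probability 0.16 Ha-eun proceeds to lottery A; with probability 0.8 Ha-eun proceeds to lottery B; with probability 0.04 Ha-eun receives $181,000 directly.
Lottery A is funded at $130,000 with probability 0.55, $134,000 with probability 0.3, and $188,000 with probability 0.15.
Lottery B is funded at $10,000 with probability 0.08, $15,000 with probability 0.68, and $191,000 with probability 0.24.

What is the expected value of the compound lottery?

$75,096

EV(A) = 0.55 × 130000 + 0.3 × 134000 + 0.15 × 188000 = 71500 + 40200 + 28200 = 139900
EV(B) = 0.08 × 10000 + 0.68 × 15000 + 0.24 × 191000 = 800 + 10200 + 45840 = 56840
Branch C: 181000 (certain)
Overall = 0.16 × 139900 + 0.8 × 56840 + 0.04 × 181000 = 22384 + 45472 + 7240 = 75096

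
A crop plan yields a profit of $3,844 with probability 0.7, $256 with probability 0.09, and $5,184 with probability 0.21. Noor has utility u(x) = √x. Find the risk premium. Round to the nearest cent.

$207.28

E[u] = 0.7·√3844 + 0.09·√256 + 0.21·√5184 = 0.7·62 + 0.09·16 + 0.21·72 = 59.96
CE = (59.96)² = 3595.2016
Risk premium = EV − CE = 3802.48 − 3595.2016 = 207.2784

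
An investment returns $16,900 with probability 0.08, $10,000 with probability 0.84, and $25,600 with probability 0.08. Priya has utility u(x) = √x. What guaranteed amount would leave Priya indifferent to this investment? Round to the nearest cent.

E[u] = 0.08·√16900 + 0.84·√10000 + 0.08·√25600 = 0.08·130 + 0.84·100 + 0.08·160 = 107.2
CE = (107.2)² = 11491.84

$11,491.84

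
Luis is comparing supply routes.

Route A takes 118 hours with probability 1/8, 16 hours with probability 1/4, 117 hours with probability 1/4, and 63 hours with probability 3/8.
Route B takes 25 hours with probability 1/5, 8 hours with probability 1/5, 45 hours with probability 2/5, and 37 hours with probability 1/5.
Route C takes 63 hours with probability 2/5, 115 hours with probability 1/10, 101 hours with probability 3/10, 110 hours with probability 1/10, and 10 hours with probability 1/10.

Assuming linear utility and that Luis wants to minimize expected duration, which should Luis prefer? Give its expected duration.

Route B (32 hours)

Route A = 1/8 × 118 + 1/4 × 16 + 1/4 × 117 + 3/8 × 63 = 14.75 + 4 + 29.25 + 23.625 = 71.625
Route B = 1/5 × 25 + 1/5 × 8 + 2/5 × 45 + 1/5 × 37 = 5 + 1.6 + 18 + 7.4 = 32
Route C = 2/5 × 63 + 1/10 × 115 + 3/10 × 101 + 1/10 × 110 + 1/10 × 10 = 25.2 + 11.5 + 30.3 + 11 + 1 = 79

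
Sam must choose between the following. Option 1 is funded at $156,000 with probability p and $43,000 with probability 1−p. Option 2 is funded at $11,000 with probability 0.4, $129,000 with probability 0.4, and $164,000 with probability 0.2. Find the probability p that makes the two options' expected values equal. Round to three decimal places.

p = 0.405

EV(Option 2) = 0.4 × 11000 + 0.4 × 129000 + 0.2 × 164000 = 4400 + 51600 + 32800 = 88800
p·156000 + (1−p)·43000 = 88800
113000p + 43000 = 88800
p = (88800 − 43000) / 113000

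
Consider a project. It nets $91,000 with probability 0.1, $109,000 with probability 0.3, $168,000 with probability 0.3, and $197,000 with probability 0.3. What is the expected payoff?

EV = 0.1 × 91000 + 0.3 × 109000 + 0.3 × 168000 + 0.3 × 197000 = 9100 + 32700 + 50400 + 59100 = 151300

$151,300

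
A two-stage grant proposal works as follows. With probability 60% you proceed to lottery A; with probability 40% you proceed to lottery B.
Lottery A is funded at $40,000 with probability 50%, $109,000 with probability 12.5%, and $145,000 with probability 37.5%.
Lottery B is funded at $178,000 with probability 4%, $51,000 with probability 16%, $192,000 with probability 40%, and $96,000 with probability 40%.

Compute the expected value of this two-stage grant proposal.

$104,992

EV(A) = 0.5 × 40000 + 0.125 × 109000 + 0.375 × 145000 = 20000 + 13625 + 54375 = 88000
EV(B) = 0.04 × 178000 + 0.16 × 51000 + 0.4 × 192000 + 0.4 × 96000 = 7120 + 8160 + 76800 + 38400 = 130480
Overall = 0.6 × 88000 + 0.4 × 130480 = 52800 + 52192 = 104992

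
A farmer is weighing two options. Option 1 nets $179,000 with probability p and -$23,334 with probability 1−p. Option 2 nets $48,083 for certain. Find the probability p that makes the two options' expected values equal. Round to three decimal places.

p·179000 + (1−p)·(-23334) = 48083
202334p − 23334 = 48083
p = (48083 + 23334) / 202334

p = 0.353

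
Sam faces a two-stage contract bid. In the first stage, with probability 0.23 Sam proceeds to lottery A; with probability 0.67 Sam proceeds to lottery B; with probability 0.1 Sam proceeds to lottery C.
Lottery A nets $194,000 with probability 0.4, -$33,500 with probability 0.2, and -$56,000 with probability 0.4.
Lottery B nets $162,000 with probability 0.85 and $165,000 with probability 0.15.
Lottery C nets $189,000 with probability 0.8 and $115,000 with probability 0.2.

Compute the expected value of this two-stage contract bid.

$137,416.50

EV(A) = 0.4 × 194000 + 0.2 × (-33500) + 0.4 × (-56000) = 77600 − 6700 − 22400 = 48500
EV(B) = 0.85 × 162000 + 0.15 × 165000 = 137700 + 24750 = 162450
EV(C) = 0.8 × 189000 + 0.2 × 115000 = 151200 + 23000 = 174200
Overall = 0.23 × 48500 + 0.67 × 162450 + 0.1 × 174200 = 11155 + 108841.5 + 17420 = 137416.5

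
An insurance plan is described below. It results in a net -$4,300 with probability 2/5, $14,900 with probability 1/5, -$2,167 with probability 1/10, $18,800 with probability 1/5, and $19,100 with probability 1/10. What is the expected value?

EV = 2/5 × (-4300) + 1/5 × 14900 + 1/10 × (-2167) + 1/5 × 18800 + 1/10 × 19100 = -1720 + 2980 − 216.7 + 3760 + 1910 = 6713.3

$6,713.30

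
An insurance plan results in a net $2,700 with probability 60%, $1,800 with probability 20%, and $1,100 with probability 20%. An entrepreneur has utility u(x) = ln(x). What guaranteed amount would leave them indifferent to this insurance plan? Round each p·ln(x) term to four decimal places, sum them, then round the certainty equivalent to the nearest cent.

E[u] = 0.6·ln(2700) + 0.2·ln(1800) + 0.2·ln(1100) = 4.7406 + 1.4991 + 1.4006 = 7.6403
CE = e^7.6403 ≈ 2080.37

$2,080.37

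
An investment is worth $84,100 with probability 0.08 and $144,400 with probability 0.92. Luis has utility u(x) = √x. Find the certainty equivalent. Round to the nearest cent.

$138,979.84

E[u] = 0.08·√84100 + 0.92·√144400 = 0.08·290 + 0.92·380 = 372.8
CE = (372.8)² = 138979.84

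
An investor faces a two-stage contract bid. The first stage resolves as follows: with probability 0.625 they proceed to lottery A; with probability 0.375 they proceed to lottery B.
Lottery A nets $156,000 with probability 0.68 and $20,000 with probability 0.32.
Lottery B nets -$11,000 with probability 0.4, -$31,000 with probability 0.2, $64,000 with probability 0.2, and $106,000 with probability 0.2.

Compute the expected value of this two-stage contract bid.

EV(A) = 0.68 × 156000 + 0.32 × 20000 = 106080 + 6400 = 112480
EV(B) = 0.4 × (-11000) + 0.2 × (-31000) + 0.2 × 64000 + 0.2 × 106000 = -4400 − 6200 + 12800 + 21200 = 23400
Overall = 0.625 × 112480 + 0.375 × 23400 = 70300 + 8775 = 79075

$79,075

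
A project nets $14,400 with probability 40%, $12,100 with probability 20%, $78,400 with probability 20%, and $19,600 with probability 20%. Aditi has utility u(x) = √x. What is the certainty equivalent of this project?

E[u] = 0.4·√14400 + 0.2·√12100 + 0.2·√78400 + 0.2·√19600 = 0.4·120 + 0.2·110 + 0.2·280 + 0.2·140 = 154
CE = (154)² = 23716

$23,716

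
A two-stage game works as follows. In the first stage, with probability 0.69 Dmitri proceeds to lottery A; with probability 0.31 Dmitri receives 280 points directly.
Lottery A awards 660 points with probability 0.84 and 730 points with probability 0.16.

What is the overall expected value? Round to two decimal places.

549.93 points

EV(A) = 0.84 × 660 + 0.16 × 730 = 554.4 + 116.8 = 671.2
Branch B: 280 (certain)
Overall = 0.69 × 671.2 + 0.31 × 280 = 463.128 + 86.8 = 549.928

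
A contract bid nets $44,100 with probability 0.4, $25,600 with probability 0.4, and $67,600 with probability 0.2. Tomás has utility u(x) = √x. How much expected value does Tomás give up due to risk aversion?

E[u] = 0.4·√44100 + 0.4·√25600 + 0.2·√67600 = 0.4·210 + 0.4·160 + 0.2·260 = 200
CE = (200)² = 40000
Risk premium = EV − CE = 41400 − 40000 = 1400

$1,400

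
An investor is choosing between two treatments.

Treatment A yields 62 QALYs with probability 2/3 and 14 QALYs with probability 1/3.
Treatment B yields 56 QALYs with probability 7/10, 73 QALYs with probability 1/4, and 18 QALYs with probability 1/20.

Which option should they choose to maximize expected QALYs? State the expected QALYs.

Treatment A = 2/3 × 62 + 1/3 × 14 = 41.3333 + 4.6667 = 46
Treatment B = 7/10 × 56 + 1/4 × 73 + 1/20 × 18 = 39.2 + 18.25 + 0.9 = 58.35

Treatment B (58.35 QALYs)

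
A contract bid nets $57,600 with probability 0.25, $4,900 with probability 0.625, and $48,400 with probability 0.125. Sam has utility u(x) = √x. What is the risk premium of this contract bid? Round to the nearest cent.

E[u] = 0.25·√57600 + 0.625·√4900 + 0.125·√48400 = 0.25·240 + 0.625·70 + 0.125·220 = 131.25
CE = (131.25)² = 17226.5625
Risk premium = EV − CE = 23512.5 − 17226.5625 = 6285.9375

$6,285.94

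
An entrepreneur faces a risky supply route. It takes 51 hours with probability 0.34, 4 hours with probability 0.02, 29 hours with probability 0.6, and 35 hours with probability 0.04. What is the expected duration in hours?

36.22 hours

EV = 0.34 × 51 + 0.02 × 4 + 0.6 × 29 + 0.04 × 35 = 17.34 + 0.08 + 17.4 + 1.4 = 36.22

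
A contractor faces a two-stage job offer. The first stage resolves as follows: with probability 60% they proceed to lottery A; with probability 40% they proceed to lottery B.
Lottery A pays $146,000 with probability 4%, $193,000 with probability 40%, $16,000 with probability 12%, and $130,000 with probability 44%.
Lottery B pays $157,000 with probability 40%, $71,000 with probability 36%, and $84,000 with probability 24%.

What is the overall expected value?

$128,704

EV(A) = 0.04 × 146000 + 0.4 × 193000 + 0.12 × 16000 + 0.44 × 130000 = 5840 + 77200 + 1920 + 57200 = 142160
EV(B) = 0.4 × 157000 + 0.36 × 71000 + 0.24 × 84000 = 62800 + 25560 + 20160 = 108520
Overall = 0.6 × 142160 + 0.4 × 108520 = 85296 + 43408 = 128704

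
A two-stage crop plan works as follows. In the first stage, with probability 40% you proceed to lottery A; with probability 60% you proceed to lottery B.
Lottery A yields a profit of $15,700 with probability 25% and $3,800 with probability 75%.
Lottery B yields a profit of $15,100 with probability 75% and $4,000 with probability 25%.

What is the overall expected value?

$10,105

EV(A) = 0.25 × 15700 + 0.75 × 3800 = 3925 + 2850 = 6775
EV(B) = 0.75 × 15100 + 0.25 × 4000 = 11325 + 1000 = 12325
Overall = 0.4 × 6775 + 0.6 × 12325 = 2710 + 7395 = 10105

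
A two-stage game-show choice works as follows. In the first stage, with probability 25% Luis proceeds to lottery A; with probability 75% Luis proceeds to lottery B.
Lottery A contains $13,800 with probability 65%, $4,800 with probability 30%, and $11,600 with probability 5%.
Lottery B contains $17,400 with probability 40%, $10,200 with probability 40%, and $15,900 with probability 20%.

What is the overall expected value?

$13,412.50

EV(A) = 0.65 × 13800 + 0.3 × 4800 + 0.05 × 11600 = 8970 + 1440 + 580 = 10990
EV(B) = 0.4 × 17400 + 0.4 × 10200 + 0.2 × 15900 = 6960 + 4080 + 3180 = 14220
Overall = 0.25 × 10990 + 0.75 × 14220 = 2747.5 + 10665 = 13412.5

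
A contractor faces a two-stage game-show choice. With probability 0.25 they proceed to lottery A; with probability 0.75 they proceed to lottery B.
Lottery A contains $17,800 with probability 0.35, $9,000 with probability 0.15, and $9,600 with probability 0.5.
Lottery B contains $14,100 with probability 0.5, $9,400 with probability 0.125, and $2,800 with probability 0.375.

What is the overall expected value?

$10,051.25

EV(A) = 0.35 × 17800 + 0.15 × 9000 + 0.5 × 9600 = 6230 + 1350 + 4800 = 12380
EV(B) = 0.5 × 14100 + 0.125 × 9400 + 0.375 × 2800 = 7050 + 1175 + 1050 = 9275
Overall = 0.25 × 12380 + 0.75 × 9275 = 3095 + 6956.25 = 10051.25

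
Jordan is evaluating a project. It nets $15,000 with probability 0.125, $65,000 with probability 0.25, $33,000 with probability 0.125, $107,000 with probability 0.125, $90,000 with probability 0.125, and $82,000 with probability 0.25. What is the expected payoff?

$67,375

EV = 0.125 × 15000 + 0.25 × 65000 + 0.125 × 33000 + 0.125 × 107000 + 0.125 × 90000 + 0.25 × 82000 = 1875 + 16250 + 4125 + 13375 + 11250 + 20500 = 67375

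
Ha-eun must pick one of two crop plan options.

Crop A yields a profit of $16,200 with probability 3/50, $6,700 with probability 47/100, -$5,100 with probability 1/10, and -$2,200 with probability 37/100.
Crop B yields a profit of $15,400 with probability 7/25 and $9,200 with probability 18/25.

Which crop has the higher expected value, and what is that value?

Crop A = 3/50 × 16200 + 47/100 × 6700 + 1/10 × (-5100) + 37/100 × (-2200) = 972 + 3149 − 510 − 814 = 2797
Crop B = 7/25 × 15400 + 18/25 × 9200 = 4312 + 6624 = 10936

Crop B ($10,936)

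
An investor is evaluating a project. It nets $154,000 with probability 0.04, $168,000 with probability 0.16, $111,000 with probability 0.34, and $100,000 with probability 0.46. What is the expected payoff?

$116,780

EV = 0.04 × 154000 + 0.16 × 168000 + 0.34 × 111000 + 0.46 × 100000 = 6160 + 26880 + 37740 + 46000 = 116780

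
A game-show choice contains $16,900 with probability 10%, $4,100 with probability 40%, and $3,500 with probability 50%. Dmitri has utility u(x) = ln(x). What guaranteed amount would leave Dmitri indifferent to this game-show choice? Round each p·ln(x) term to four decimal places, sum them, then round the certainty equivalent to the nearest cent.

E[u] = 0.1·ln(16900) + 0.4·ln(4100) + 0.5·ln(3500) = 0.9735 + 3.3275 + 4.0803 = 8.3813
CE = e^8.3813 ≈ 4364.68

$4,364.68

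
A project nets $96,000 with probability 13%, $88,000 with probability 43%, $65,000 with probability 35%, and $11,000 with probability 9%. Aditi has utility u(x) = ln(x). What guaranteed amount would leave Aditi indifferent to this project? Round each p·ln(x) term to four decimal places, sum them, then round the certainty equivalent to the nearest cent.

$66,383.25

E[u] = 0.13·ln(96000) + 0.43·ln(88000) + 0.35·ln(65000) + 0.09·ln(11000) = 1.4914 + 4.8956 + 3.8787 + 0.8375 = 11.1032
CE = e^11.1032 ≈ 66383.25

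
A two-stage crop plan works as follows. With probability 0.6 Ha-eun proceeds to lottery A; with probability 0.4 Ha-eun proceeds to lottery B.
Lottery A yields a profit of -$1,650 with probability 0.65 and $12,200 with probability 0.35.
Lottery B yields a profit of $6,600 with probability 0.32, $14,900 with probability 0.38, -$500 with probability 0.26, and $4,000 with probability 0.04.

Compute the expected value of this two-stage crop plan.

$5,040.10

EV(A) = 0.65 × (-1650) + 0.35 × 12200 = -1072.5 + 4270 = 3197.5
EV(B) = 0.32 × 6600 + 0.38 × 14900 + 0.26 × (-500) + 0.04 × 4000 = 2112 + 5662 − 130 + 160 = 7804
Overall = 0.6 × 3197.5 + 0.4 × 7804 = 1918.5 + 3121.6 = 5040.1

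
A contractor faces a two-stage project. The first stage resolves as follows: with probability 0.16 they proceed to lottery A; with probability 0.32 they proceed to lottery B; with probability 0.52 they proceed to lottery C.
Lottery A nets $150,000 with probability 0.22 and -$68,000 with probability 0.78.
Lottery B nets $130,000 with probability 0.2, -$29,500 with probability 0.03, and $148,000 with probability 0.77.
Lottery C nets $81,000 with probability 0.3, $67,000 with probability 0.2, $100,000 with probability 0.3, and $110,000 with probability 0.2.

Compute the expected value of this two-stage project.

$87,941.60

EV(A) = 0.22 × 150000 + 0.78 × (-68000) = 33000 − 53040 = -20040
EV(B) = 0.2 × 130000 + 0.03 × (-29500) + 0.77 × 148000 = 26000 − 885 + 113960 = 139075
EV(C) = 0.3 × 81000 + 0.2 × 67000 + 0.3 × 100000 + 0.2 × 110000 = 24300 + 13400 + 30000 + 22000 = 89700
Overall = 0.16 × (-20040) + 0.32 × 139075 + 0.52 × 89700 = -3206.4 + 44504 + 46644 = 87941.6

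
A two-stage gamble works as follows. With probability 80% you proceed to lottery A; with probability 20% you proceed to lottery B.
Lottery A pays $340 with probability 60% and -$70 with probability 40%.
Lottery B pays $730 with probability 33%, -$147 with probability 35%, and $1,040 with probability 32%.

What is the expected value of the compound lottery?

$245.25

EV(A) = 0.6 × 340 + 0.4 × (-70) = 204 − 28 = 176
EV(B) = 0.33 × 730 + 0.35 × (-147) + 0.32 × 1040 = 240.9 − 51.45 + 332.8 = 522.25
Overall = 0.8 × 176 + 0.2 × 522.25 = 140.8 + 104.45 = 245.25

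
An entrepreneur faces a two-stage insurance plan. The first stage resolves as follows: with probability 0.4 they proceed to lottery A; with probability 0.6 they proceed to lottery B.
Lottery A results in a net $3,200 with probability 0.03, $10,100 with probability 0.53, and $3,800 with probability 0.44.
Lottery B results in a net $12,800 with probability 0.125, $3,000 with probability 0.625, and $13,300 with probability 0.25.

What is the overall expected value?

EV(A) = 0.03 × 3200 + 0.53 × 10100 + 0.44 × 3800 = 96 + 5353 + 1672 = 7121
EV(B) = 0.125 × 12800 + 0.625 × 3000 + 0.25 × 13300 = 1600 + 1875 + 3325 = 6800
Overall = 0.4 × 7121 + 0.6 × 6800 = 2848.4 + 4080 = 6928.4

$6,928.40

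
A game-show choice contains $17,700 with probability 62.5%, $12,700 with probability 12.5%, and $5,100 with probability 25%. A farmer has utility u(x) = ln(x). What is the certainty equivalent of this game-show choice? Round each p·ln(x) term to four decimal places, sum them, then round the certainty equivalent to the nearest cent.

$12,440.34

E[u] = 0.625·ln(17700) + 0.125·ln(12700) + 0.25·ln(5100) = 6.1133 + 1.1812 + 2.1342 = 9.4287
CE = e^9.4287 ≈ 12440.34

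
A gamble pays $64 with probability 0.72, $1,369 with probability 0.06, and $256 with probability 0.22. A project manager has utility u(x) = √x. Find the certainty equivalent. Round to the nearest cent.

E[u] = 0.72·√64 + 0.06·√1369 + 0.22·√256 = 0.72·8 + 0.06·37 + 0.22·16 = 11.5
CE = (11.5)² = 132.25

$132.25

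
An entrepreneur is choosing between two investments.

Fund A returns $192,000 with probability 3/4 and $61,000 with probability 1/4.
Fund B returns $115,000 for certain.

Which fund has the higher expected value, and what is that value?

Fund A = 3/4 × 192000 + 1/4 × 61000 = 144000 + 15250 = 159250
Fund B: 115000 (certain)

Fund A ($159,250)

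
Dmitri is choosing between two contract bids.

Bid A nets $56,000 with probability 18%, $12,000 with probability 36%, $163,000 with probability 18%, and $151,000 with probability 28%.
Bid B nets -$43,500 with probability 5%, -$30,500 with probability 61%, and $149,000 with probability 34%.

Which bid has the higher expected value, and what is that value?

Bid A ($86,020)

Bid A = 0.18 × 56000 + 0.36 × 12000 + 0.18 × 163000 + 0.28 × 151000 = 10080 + 4320 + 29340 + 42280 = 86020
Bid B = 0.05 × (-43500) + 0.61 × (-30500) + 0.34 × 149000 = -2175 − 18605 + 50660 = 29880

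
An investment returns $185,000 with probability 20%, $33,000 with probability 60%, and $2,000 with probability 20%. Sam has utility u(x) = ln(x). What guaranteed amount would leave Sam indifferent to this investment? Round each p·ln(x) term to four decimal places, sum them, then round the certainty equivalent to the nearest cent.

E[u] = 0.2·ln(185000) + 0.6·ln(33000) + 0.2·ln(2000) = 2.4256 + 6.2426 + 1.5202 = 10.1884
CE = e^10.1884 ≈ 26592.91

$26,592.91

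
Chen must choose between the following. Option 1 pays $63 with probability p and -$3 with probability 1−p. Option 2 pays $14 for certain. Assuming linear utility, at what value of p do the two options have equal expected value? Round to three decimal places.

p·63 + (1−p)·(-3) = 14
66p − 3 = 14
p = (14 + 3) / 66

p = 0.258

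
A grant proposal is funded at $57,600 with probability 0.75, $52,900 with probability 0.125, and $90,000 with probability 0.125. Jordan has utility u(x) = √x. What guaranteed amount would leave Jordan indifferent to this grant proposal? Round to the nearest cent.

$60,639.06

E[u] = 0.75·√57600 + 0.125·√52900 + 0.125·√90000 = 0.75·240 + 0.125·230 + 0.125·300 = 246.25
CE = (246.25)² = 60639.0625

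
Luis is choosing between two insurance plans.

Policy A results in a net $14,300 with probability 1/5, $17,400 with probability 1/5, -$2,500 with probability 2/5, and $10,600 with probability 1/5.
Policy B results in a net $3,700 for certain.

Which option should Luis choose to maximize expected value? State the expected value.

Policy A = 1/5 × 14300 + 1/5 × 17400 + 2/5 × (-2500) + 1/5 × 10600 = 2860 + 3480 − 1000 + 2120 = 7460
Policy B: 3700 (certain)

Policy A ($7,460)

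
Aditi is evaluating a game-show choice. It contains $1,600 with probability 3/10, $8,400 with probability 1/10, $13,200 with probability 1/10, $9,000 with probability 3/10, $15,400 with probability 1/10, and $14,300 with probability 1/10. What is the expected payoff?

$8,310

EV = 3/10 × 1600 + 1/10 × 8400 + 1/10 × 13200 + 3/10 × 9000 + 1/10 × 15400 + 1/10 × 14300 = 480 + 840 + 1320 + 2700 + 1540 + 1430 = 8310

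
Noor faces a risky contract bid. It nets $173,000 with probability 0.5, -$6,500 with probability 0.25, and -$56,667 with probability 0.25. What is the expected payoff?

EV = 0.5 × 173000 + 0.25 × (-6500) + 0.25 × (-56667) = 86500 − 1625 − 14166.75 = 70708.25

$70,708.25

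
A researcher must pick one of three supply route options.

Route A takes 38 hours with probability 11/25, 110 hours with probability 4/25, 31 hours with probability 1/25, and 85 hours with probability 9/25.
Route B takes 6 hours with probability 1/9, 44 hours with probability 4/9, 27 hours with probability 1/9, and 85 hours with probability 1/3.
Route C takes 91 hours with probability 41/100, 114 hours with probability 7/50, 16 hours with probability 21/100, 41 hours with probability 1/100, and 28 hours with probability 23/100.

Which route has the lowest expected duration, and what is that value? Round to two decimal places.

Route B (51.56 hours)

Route A = 11/25 × 38 + 4/25 × 110 + 1/25 × 31 + 9/25 × 85 = 16.72 + 17.6 + 1.24 + 30.6 = 66.16
Route B = 1/9 × 6 + 4/9 × 44 + 1/9 × 27 + 1/3 × 85 = 0.6667 + 19.5556 + 3 + 28.3333 = 51.5556
Route C = 41/100 × 91 + 7/50 × 114 + 21/100 × 16 + 1/100 × 41 + 23/100 × 28 = 37.31 + 15.96 + 3.36 + 0.41 + 6.44 = 63.48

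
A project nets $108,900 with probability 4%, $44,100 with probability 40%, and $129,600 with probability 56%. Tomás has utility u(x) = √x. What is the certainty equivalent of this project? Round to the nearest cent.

$89,281.44

E[u] = 0.04·√108900 + 0.4·√44100 + 0.56·√129600 = 0.04·330 + 0.4·210 + 0.56·360 = 298.8
CE = (298.8)² = 89281.44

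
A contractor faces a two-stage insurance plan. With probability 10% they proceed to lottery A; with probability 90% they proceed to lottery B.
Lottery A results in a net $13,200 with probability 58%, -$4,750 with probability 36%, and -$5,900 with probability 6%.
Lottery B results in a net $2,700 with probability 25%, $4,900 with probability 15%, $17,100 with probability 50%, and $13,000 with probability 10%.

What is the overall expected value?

EV(A) = 0.58 × 13200 + 0.36 × (-4750) + 0.06 × (-5900) = 7656 − 1710 − 354 = 5592
EV(B) = 0.25 × 2700 + 0.15 × 4900 + 0.5 × 17100 + 0.1 × 13000 = 675 + 735 + 8550 + 1300 = 11260
Overall = 0.1 × 5592 + 0.9 × 11260 = 559.2 + 10134 = 10693.2

$10,693.20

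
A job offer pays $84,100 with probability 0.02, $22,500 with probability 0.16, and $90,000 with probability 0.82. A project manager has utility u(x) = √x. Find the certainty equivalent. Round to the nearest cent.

E[u] = 0.02·√84100 + 0.16·√22500 + 0.82·√90000 = 0.02·290 + 0.16·150 + 0.82·300 = 275.8
CE = (275.8)² = 76065.64

$76,065.64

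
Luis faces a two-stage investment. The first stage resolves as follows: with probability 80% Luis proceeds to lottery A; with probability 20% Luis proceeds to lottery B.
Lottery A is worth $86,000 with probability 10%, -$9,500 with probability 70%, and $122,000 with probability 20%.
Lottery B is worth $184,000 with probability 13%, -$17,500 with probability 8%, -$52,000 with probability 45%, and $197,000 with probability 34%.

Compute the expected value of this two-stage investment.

$34,300

EV(A) = 0.1 × 86000 + 0.7 × (-9500) + 0.2 × 122000 = 8600 − 6650 + 24400 = 26350
EV(B) = 0.13 × 184000 + 0.08 × (-17500) + 0.45 × (-52000) + 0.34 × 197000 = 23920 − 1400 − 23400 + 66980 = 66100
Overall = 0.8 × 26350 + 0.2 × 66100 = 21080 + 13220 = 34300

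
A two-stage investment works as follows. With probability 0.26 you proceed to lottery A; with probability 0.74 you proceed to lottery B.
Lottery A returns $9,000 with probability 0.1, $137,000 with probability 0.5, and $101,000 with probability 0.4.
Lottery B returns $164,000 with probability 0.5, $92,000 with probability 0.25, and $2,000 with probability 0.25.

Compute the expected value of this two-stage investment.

EV(A) = 0.1 × 9000 + 0.5 × 137000 + 0.4 × 101000 = 900 + 68500 + 40400 = 109800
EV(B) = 0.5 × 164000 + 0.25 × 92000 + 0.25 × 2000 = 82000 + 23000 + 500 = 105500
Overall = 0.26 × 109800 + 0.74 × 105500 = 28548 + 78070 = 106618

$106,618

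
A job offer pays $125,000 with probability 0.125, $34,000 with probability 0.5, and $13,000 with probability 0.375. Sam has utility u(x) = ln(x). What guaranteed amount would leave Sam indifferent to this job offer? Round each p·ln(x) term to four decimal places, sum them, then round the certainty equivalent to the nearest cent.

$27,900.50

E[u] = 0.125·ln(125000) + 0.5·ln(34000) + 0.375·ln(13000) = 1.4670 + 5.2171 + 3.5523 = 10.2364
CE = e^10.2364 ≈ 27900.50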